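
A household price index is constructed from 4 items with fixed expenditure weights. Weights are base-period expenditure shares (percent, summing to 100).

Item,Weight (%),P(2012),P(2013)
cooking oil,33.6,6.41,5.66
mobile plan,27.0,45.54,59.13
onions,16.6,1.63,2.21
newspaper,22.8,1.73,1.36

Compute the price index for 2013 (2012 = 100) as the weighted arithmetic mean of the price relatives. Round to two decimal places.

cooking oil: 33.6 × (5.66/6.41) = 33.6 × 0.882995 = 29.6686
mobile plan: 27.0 × (59.13/45.54) = 27.0 × 1.298419 = 35.0573
onions: 16.6 × (2.21/1.63) = 16.6 × 1.355828 = 22.5067
newspaper: 22.8 × (1.36/1.73) = 22.8 × 0.786127 = 17.9237
Index = Σ wᵢ·(p₁ᵢ/p₀ᵢ) = 29.6686 + 35.0573 + 22.5067 + 17.9237 = 105.1564

105.16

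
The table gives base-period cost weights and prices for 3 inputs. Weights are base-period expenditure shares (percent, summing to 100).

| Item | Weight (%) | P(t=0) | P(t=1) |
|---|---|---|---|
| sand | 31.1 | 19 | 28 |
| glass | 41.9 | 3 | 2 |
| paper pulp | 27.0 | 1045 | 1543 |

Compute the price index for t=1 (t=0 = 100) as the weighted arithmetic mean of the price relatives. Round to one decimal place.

sand: 31.1 × (28/19) = 31.1 × 1.473684 = 45.8316
glass: 41.9 × (2/3) = 41.9 × 0.666667 = 27.9333
paper pulp: 27.0 × (1543/1045) = 27.0 × 1.476555 = 39.8670
Index = Σ wᵢ·(p₁ᵢ/p₀ᵢ) = 45.8316 + 27.9333 + 39.8670 = 113.6319

113.6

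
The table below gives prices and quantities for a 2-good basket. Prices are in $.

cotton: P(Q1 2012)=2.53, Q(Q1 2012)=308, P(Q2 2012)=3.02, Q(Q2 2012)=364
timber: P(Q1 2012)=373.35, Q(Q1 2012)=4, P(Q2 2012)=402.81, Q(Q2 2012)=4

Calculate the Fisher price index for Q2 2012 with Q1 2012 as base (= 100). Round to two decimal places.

112.05

Laspeyres component (base-period weights):
ΣP(Q2 2012)Q(Q1 2012) = 3.02×308 + 402.81×4 = 930.16 + 1611.24 = 2541.4
ΣP(Q1 2012)Q(Q1 2012) = 2.53×308 + 373.35×4 = 779.24 + 1493.4 = 2272.64
L = 2541.4 / 2272.64 × 100 = 111.8259
Paasche component (current-period weights):
ΣP(Q2 2012)Q(Q2 2012) = 3.02×364 + 402.81×4 = 1099.28 + 1611.24 = 2710.52
ΣP(Q1 2012)Q(Q2 2012) = 2.53×364 + 373.35×4 = 920.92 + 1493.4 = 2414.32
P = 2710.52 / 2414.32 × 100 = 112.2685
Fisher = √(L × P) = √(111.8259 × 112.2685) = 112.0470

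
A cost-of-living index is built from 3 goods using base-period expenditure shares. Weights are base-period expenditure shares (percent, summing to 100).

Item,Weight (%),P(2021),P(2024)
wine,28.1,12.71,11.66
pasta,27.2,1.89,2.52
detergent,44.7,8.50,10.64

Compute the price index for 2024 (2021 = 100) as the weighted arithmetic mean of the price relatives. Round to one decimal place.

118.0

wine: 28.1 × (11.66/12.71) = 28.1 × 0.917388 = 25.7786
pasta: 27.2 × (2.52/1.89) = 27.2 × 1.333333 = 36.2667
detergent: 44.7 × (10.64/8.50) = 44.7 × 1.251765 = 55.9539
Index = Σ wᵢ·(p₁ᵢ/p₀ᵢ) = 25.7786 + 36.2667 + 55.9539 = 117.9991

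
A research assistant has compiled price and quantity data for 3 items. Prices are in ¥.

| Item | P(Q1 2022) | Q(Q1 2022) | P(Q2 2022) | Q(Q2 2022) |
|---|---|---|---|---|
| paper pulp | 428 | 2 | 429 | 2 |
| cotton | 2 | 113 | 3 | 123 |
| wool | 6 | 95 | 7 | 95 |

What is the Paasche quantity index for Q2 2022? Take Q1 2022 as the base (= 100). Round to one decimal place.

101.6

Paasche quantity index uses current-period prices as weights.
ΣP(Q2 2022)·Q(Q2 2022) = 429×2 + 3×123 + 7×95 = 858 + 369 + 665 = 1892
ΣP(Q2 2022)·Q(Q1 2022) = 429×2 + 3×113 + 7×95 = 858 + 339 + 665 = 1862
Index = 1892 / 1862 × 100 = 101.6112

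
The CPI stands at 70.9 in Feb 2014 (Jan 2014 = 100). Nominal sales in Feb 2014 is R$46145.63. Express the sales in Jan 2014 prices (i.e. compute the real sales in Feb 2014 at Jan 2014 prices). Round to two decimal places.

Real = Nominal ÷ (Index/100) = 46145.63 ÷ (70.9/100)
     = 46145.63 ÷ 0.709 = 65085.5148

65085.51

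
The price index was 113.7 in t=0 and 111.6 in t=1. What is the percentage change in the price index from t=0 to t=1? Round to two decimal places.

-1.85%

Change = (111.6 − 113.7) / 113.7 × 100
       = -2.1 / 113.7 × 100 = -1.8470%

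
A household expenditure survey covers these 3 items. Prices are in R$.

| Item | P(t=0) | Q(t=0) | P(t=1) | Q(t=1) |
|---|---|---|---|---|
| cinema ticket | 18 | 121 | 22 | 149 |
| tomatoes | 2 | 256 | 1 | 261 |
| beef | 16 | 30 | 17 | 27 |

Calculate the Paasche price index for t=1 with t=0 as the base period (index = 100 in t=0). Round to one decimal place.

Paasche price index uses current-period quantities as weights.
ΣP(t=1)·Q(t=1) = 22×149 + 1×261 + 17×27 = 3278 + 261 + 459 = 3998
ΣP(t=0)·Q(t=1) = 18×149 + 2×261 + 16×27 = 2682 + 522 + 432 = 3636
Index = 3998 / 3636 × 100 = 109.9560

110.0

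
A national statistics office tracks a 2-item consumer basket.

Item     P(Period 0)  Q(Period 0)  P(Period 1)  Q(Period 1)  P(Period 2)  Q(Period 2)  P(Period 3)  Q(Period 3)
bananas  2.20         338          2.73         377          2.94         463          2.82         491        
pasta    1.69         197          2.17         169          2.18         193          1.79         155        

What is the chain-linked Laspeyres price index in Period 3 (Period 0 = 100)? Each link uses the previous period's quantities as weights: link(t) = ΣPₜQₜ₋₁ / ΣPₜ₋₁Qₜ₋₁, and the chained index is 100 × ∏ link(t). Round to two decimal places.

122.95

Link Period 0→Period 1:
ΣP(Period 1)Q(Period 0) = 2.73×338 + 2.17×197 = 922.74 + 427.49 = 1350.23
ΣP(Period 0)Q(Period 0) = 2.20×338 + 1.69×197 = 743.6 + 332.93 = 1076.53
link = 1350.23/1076.53 = 1.254243
Link Period 1→Period 2:
ΣP(Period 2)Q(Period 1) = 2.94×377 + 2.18×169 = 1108.38 + 368.42 = 1476.8
ΣP(Period 1)Q(Period 1) = 2.73×377 + 2.17×169 = 1029.21 + 366.73 = 1395.94
link = 1476.8/1395.94 = 1.057925
Link Period 2→Period 3:
ΣP(Period 3)Q(Period 2) = 2.82×463 + 1.79×193 = 1305.66 + 345.47 = 1651.13
ΣP(Period 2)Q(Period 2) = 2.94×463 + 2.18×193 = 1361.22 + 420.74 = 1781.96
link = 1651.13/1781.96 = 0.926581
Chained index = 100 × 1.254243 × 1.057925 × 0.926581 = 122.9475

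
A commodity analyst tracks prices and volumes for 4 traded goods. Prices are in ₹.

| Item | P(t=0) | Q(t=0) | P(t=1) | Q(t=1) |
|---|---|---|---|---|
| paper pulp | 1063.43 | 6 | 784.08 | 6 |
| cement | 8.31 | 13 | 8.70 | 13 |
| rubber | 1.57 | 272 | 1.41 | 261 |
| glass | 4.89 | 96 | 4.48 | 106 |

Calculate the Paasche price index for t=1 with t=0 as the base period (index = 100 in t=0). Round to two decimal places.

Paasche price index uses current-period quantities as weights.
ΣP(t=1)·Q(t=1) = 784.08×6 + 8.70×13 + 1.41×261 + 4.48×106 = 4704.48 + 113.1 + 368.01 + 474.88 = 5660.47
ΣP(t=0)·Q(t=1) = 1063.43×6 + 8.31×13 + 1.57×261 + 4.89×106 = 6380.58 + 108.03 + 409.77 + 518.34 = 7416.72
Index = 5660.47 / 7416.72 × 100 = 76.3204

76.32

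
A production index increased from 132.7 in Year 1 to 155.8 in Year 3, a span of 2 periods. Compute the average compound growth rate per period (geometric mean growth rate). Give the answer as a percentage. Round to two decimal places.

8.35%

Growth factor = (155.8/132.7)^(1/2) = (1.174077)^(1/2) = 1.083548
Growth rate = 1.083548 − 1 = 0.083548 = 8.3548%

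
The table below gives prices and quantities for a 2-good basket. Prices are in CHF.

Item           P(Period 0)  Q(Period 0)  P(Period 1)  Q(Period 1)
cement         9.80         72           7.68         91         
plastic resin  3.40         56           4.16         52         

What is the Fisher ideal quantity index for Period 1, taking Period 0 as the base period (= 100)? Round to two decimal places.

Laspeyres component (base-period weights):
ΣP(Period 0)Q(Period 1) = 9.80×91 + 3.40×52 = 891.8 + 176.8 = 1068.6
ΣP(Period 0)Q(Period 0) = 9.80×72 + 3.40×56 = 705.6 + 190.4 = 896
L = 1068.6 / 896 × 100 = 119.2634
Paasche component (current-period weights):
ΣP(Period 1)Q(Period 1) = 7.68×91 + 4.16×52 = 698.88 + 216.32 = 915.2
ΣP(Period 1)Q(Period 0) = 7.68×72 + 4.16×56 = 552.96 + 232.96 = 785.92
P = 915.2 / 785.92 × 100 = 116.4495
Fisher = √(L × P) = √(119.2634 × 116.4495) = 117.8481

117.85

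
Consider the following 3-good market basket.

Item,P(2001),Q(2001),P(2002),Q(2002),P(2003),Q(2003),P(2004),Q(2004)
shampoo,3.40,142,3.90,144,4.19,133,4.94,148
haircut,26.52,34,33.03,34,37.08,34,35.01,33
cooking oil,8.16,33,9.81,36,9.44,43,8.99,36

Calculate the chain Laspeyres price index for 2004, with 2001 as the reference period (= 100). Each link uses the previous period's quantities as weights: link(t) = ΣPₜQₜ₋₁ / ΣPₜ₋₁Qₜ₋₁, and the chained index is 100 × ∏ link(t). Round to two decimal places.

131.42

Link 2001→2002:
ΣP(2002)Q(2001) = 3.90×142 + 33.03×34 + 9.81×33 = 553.8 + 1123.02 + 323.73 = 2000.55
ΣP(2001)Q(2001) = 3.40×142 + 26.52×34 + 8.16×33 = 482.8 + 901.68 + 269.28 = 1653.76
link = 2000.55/1653.76 = 1.209698
Link 2002→2003:
ΣP(2003)Q(2002) = 4.19×144 + 37.08×34 + 9.44×36 = 603.36 + 1260.72 + 339.84 = 2203.92
ΣP(2002)Q(2002) = 3.90×144 + 33.03×34 + 9.81×36 = 561.6 + 1123.02 + 353.16 = 2037.78
link = 2203.92/2037.78 = 1.081530
Link 2003→2004:
ΣP(2004)Q(2003) = 4.94×133 + 35.01×34 + 8.99×43 = 657.02 + 1190.34 + 386.57 = 2233.93
ΣP(2003)Q(2003) = 4.19×133 + 37.08×34 + 9.44×43 = 557.27 + 1260.72 + 405.92 = 2223.91
link = 2233.93/2223.91 = 1.004506
Chained index = 100 × 1.209698 × 1.081530 × 1.004506 = 131.4219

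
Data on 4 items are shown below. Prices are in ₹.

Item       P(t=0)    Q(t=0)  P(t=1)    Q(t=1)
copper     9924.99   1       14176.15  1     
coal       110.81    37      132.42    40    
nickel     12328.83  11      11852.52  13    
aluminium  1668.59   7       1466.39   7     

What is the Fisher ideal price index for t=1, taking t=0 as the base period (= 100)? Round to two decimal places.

98.83

Laspeyres component (base-period weights):
ΣP(t=1)Q(t=0) = 14176.15×1 + 132.42×37 + 11852.52×11 + 1466.39×7 = 14176.15 + 4899.54 + 130377.72 + 10264.73 = 159718.14
ΣP(t=0)Q(t=0) = 9924.99×1 + 110.81×37 + 12328.83×11 + 1668.59×7 = 9924.99 + 4099.97 + 135617.13 + 11680.13 = 161322.22
L = 159718.14 / 161322.22 × 100 = 99.0057
Paasche component (current-period weights):
ΣP(t=1)Q(t=1) = 14176.15×1 + 132.42×40 + 11852.52×13 + 1466.39×7 = 14176.15 + 5296.8 + 154082.76 + 10264.73 = 183820.44
ΣP(t=0)Q(t=1) = 9924.99×1 + 110.81×40 + 12328.83×13 + 1668.59×7 = 9924.99 + 4432.4 + 160274.79 + 11680.13 = 186312.31
P = 183820.44 / 186312.31 × 100 = 98.6625
Fisher = √(L × P) = √(99.0057 × 98.6625) = 98.8339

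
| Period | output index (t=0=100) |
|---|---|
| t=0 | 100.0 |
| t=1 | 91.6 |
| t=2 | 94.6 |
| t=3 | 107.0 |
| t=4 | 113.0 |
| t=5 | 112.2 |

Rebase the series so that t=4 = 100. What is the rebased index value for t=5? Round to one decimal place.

Rebased(t=5) = 112.2 / 113.0 × 100 = 99.2920

99.3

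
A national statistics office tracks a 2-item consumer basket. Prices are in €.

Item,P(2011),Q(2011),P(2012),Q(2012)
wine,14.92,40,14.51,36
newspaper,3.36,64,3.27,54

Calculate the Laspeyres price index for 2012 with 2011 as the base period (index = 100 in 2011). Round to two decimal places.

97.27

Laspeyres price index uses base-period quantities as weights.
ΣP(2012)·Q(2011) = 14.51×40 + 3.27×64 = 580.4 + 209.28 = 789.68
ΣP(2011)·Q(2011) = 14.92×40 + 3.36×64 = 596.8 + 215.04 = 811.84
Index = 789.68 / 811.84 × 100 = 97.2704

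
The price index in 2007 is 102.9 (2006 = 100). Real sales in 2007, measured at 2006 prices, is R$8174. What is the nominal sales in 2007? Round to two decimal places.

8411.05

Nominal = Real × (Index/100) = 8174 × (102.9/100)
        = 8174 × 1.029 = 8411.0460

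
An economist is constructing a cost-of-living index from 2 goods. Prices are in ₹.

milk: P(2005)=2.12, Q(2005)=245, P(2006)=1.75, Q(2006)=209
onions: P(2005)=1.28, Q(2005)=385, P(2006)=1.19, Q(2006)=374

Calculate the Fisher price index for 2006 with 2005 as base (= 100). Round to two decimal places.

87.79

Laspeyres component (base-period weights):
ΣP(2006)Q(2005) = 1.75×245 + 1.19×385 = 428.75 + 458.15 = 886.9
ΣP(2005)Q(2005) = 2.12×245 + 1.28×385 = 519.4 + 492.8 = 1012.2
L = 886.9 / 1012.2 × 100 = 87.6210
Paasche component (current-period weights):
ΣP(2006)Q(2006) = 1.75×209 + 1.19×374 = 365.75 + 445.06 = 810.81
ΣP(2005)Q(2006) = 2.12×209 + 1.28×374 = 443.08 + 478.72 = 921.8
P = 810.81 / 921.8 × 100 = 87.9594
Fisher = √(L × P) = √(87.6210 × 87.9594) = 87.7901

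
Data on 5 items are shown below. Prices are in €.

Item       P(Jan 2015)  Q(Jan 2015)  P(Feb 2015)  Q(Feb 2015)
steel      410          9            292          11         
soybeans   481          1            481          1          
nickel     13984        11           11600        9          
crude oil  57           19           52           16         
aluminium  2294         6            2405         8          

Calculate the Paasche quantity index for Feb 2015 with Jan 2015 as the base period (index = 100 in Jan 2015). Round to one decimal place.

87.7

Paasche quantity index uses current-period prices as weights.
ΣP(Feb 2015)·Q(Feb 2015) = 292×11 + 481×1 + 11600×9 + 52×16 + 2405×8 = 3212 + 481 + 104400 + 832 + 19240 = 128165
ΣP(Feb 2015)·Q(Jan 2015) = 292×9 + 481×1 + 11600×11 + 52×19 + 2405×6 = 2628 + 481 + 127600 + 988 + 14430 = 146127
Index = 128165 / 146127 × 100 = 87.7080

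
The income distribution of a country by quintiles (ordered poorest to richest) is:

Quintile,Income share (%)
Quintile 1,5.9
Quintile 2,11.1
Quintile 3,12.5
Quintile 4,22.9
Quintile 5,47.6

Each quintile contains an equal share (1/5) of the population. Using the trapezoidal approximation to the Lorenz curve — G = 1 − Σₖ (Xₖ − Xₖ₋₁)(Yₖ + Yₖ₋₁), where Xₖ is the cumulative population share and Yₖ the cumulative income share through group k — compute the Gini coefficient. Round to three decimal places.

0.381

Cumulative income shares Yₖ: 0.0590, 0.1700, 0.2950, 0.5240, 1.0000
Σ (Xₖ−Xₖ₋₁)(Yₖ+Yₖ₋₁) = (1/5)(0.0590+0.0000) + (1/5)(0.1700+0.0590) + (1/5)(0.2950+0.1700) + (1/5)(0.5240+0.2950) + (1/5)(1.0000+0.5240)
  = 0.0118 + 0.0458 + 0.0930 + 0.1638 + 0.3048 = 0.6192
G = 1 − 0.6192 = 0.3808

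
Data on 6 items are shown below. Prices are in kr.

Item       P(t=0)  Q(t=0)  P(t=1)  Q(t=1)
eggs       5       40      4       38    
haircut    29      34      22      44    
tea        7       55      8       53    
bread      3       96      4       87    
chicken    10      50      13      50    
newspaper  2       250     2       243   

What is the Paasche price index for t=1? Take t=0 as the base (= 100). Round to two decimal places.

Paasche price index uses current-period quantities as weights.
ΣP(t=1)·Q(t=1) = 4×38 + 22×44 + 8×53 + 4×87 + 13×50 + 2×243 = 152 + 968 + 424 + 348 + 650 + 486 = 3028
ΣP(t=0)·Q(t=1) = 5×38 + 29×44 + 7×53 + 3×87 + 10×50 + 2×243 = 190 + 1276 + 371 + 261 + 500 + 486 = 3084
Index = 3028 / 3084 × 100 = 98.1842

98.18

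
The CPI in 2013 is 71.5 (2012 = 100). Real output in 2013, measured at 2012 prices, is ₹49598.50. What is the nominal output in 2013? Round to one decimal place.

Nominal = Real × (Index/100) = 49598.50 × (71.5/100)
        = 49598.50 × 0.715 = 35462.9275

35462.9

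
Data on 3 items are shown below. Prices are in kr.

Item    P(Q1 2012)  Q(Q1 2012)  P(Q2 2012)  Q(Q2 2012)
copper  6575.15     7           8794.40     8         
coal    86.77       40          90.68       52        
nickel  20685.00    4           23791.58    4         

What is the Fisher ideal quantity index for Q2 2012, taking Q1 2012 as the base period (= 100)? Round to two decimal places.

105.96

Laspeyres component (base-period weights):
ΣP(Q1 2012)Q(Q2 2012) = 6575.15×8 + 86.77×52 + 20685.00×4 = 52601.2 + 4512.04 + 82740 = 139853.24
ΣP(Q1 2012)Q(Q1 2012) = 6575.15×7 + 86.77×40 + 20685.00×4 = 46026.05 + 3470.8 + 82740 = 132236.85
L = 139853.24 / 132236.85 × 100 = 105.7597
Paasche component (current-period weights):
ΣP(Q2 2012)Q(Q2 2012) = 8794.40×8 + 90.68×52 + 23791.58×4 = 70355.2 + 4715.36 + 95166.32 = 170236.88
ΣP(Q2 2012)Q(Q1 2012) = 8794.40×7 + 90.68×40 + 23791.58×4 = 61560.8 + 3627.2 + 95166.32 = 160354.32
P = 170236.88 / 160354.32 × 100 = 106.1630
Fisher = √(L × P) = √(105.7597 × 106.1630) = 105.9611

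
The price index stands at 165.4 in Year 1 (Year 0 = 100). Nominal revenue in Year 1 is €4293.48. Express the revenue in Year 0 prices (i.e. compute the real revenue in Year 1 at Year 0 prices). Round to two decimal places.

2595.82

Real = Nominal ÷ (Index/100) = 4293.48 ÷ (165.4/100)
     = 4293.48 ÷ 1.654 = 2595.8162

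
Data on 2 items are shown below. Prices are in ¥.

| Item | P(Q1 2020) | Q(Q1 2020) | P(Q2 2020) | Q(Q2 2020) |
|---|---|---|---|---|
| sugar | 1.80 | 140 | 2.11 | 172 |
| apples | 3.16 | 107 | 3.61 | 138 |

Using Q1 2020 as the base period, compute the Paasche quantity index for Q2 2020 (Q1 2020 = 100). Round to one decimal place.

Paasche quantity index uses current-period prices as weights.
ΣP(Q2 2020)·Q(Q2 2020) = 2.11×172 + 3.61×138 = 362.92 + 498.18 = 861.1
ΣP(Q2 2020)·Q(Q1 2020) = 2.11×140 + 3.61×107 = 295.4 + 386.27 = 681.67
Index = 861.1 / 681.67 × 100 = 126.3221

126.3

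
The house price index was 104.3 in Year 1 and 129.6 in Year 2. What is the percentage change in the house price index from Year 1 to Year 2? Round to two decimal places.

24.26%

Change = (129.6 − 104.3) / 104.3 × 100
       = 25.3 / 104.3 × 100 = 24.2570%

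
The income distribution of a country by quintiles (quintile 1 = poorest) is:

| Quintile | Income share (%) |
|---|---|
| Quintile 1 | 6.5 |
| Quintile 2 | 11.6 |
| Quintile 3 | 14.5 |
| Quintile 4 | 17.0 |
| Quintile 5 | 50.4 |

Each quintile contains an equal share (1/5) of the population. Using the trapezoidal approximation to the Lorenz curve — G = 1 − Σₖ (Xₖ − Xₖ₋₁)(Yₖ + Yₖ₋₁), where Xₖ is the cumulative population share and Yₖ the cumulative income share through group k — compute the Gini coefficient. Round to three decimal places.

Cumulative income shares Yₖ: 0.0650, 0.1810, 0.3260, 0.4960, 1.0000
Σ (Xₖ−Xₖ₋₁)(Yₖ+Yₖ₋₁) = (1/5)(0.0650+0.0000) + (1/5)(0.1810+0.0650) + (1/5)(0.3260+0.1810) + (1/5)(0.4960+0.3260) + (1/5)(1.0000+0.4960)
  = 0.0130 + 0.0492 + 0.1014 + 0.1644 + 0.2992 = 0.6272
G = 1 − 0.6272 = 0.3728

0.373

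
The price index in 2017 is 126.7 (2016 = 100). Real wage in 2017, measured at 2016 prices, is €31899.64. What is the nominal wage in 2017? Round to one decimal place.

Nominal = Real × (Index/100) = 31899.64 × (126.7/100)
        = 31899.64 × 1.267 = 40416.8439

40416.8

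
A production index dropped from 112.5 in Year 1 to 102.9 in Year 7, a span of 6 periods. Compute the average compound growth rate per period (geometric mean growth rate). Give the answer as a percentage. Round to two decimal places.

Growth factor = (102.9/112.5)^(1/6) = (0.914667)^(1/6) = 0.985244
Growth rate = 0.985244 − 1 = -0.014756 = -1.4756%

-1.48%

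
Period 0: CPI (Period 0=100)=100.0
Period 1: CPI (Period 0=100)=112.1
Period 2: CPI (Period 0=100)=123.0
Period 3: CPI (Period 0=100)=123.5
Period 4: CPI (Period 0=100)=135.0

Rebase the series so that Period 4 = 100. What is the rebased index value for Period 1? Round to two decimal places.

83.04

Rebased(Period 1) = 112.1 / 135.0 × 100 = 83.0370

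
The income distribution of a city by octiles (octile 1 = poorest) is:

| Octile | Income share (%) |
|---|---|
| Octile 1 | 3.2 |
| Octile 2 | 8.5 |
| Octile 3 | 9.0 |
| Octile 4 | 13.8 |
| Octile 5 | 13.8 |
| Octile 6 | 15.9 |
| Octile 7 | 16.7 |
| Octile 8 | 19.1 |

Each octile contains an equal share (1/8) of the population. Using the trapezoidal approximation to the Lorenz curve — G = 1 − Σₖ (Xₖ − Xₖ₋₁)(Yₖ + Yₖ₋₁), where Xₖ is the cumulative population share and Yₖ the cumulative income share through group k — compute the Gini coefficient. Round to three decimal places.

0.216

Cumulative income shares Yₖ: 0.0320, 0.1170, 0.2070, 0.3450, 0.4830, 0.6420, 0.8090, 1.0000
Σ (Xₖ−Xₖ₋₁)(Yₖ+Yₖ₋₁) = (1/8)(0.0320+0.0000) + (1/8)(0.1170+0.0320) + (1/8)(0.2070+0.1170) + (1/8)(0.3450+0.2070) + (1/8)(0.4830+0.3450) + (1/8)(0.6420+0.4830) + (1/8)(0.8090+0.6420) + (1/8)(1.0000+0.8090)
  = 0.0040 + 0.0186 + 0.0405 + 0.0690 + 0.1035 + 0.1406 + 0.1814 + 0.2261 = 0.7838
G = 1 − 0.7838 = 0.2162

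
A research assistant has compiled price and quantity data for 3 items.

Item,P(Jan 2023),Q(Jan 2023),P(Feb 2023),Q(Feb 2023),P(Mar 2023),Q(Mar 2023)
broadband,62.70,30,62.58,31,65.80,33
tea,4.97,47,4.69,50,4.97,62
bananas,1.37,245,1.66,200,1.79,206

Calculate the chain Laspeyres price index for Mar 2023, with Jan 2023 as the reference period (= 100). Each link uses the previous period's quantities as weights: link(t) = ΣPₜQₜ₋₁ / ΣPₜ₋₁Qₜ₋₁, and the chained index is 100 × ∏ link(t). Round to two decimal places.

Link Jan 2023→Feb 2023:
ΣP(Feb 2023)Q(Jan 2023) = 62.58×30 + 4.69×47 + 1.66×245 = 1877.4 + 220.43 + 406.7 = 2504.53
ΣP(Jan 2023)Q(Jan 2023) = 62.70×30 + 4.97×47 + 1.37×245 = 1881 + 233.59 + 335.65 = 2450.24
link = 2504.53/2450.24 = 1.022157
Link Feb 2023→Mar 2023:
ΣP(Mar 2023)Q(Feb 2023) = 65.80×31 + 4.97×50 + 1.79×200 = 2039.8 + 248.5 + 358 = 2646.3
ΣP(Feb 2023)Q(Feb 2023) = 62.58×31 + 4.69×50 + 1.66×200 = 1939.98 + 234.5 + 332 = 2506.48
link = 2646.3/2506.48 = 1.055783
Chained index = 100 × 1.022157 × 1.055783 = 107.9176

107.92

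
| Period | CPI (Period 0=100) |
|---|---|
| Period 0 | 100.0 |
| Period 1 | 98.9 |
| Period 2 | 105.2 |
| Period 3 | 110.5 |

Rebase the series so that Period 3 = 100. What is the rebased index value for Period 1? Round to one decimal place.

89.5

Rebased(Period 1) = 98.9 / 110.5 × 100 = 89.5023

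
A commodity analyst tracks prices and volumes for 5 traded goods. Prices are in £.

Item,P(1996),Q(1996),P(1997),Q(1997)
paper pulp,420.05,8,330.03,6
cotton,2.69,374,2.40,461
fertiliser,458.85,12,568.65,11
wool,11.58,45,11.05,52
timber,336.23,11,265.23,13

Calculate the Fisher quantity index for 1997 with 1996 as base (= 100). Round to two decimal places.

97.40

Laspeyres component (base-period weights):
ΣP(1996)Q(1997) = 420.05×6 + 2.69×461 + 458.85×11 + 11.58×52 + 336.23×13 = 2520.3 + 1240.09 + 5047.35 + 602.16 + 4370.99 = 13780.89
ΣP(1996)Q(1996) = 420.05×8 + 2.69×374 + 458.85×12 + 11.58×45 + 336.23×11 = 3360.4 + 1006.06 + 5506.2 + 521.1 + 3698.53 = 14092.29
L = 13780.89 / 14092.29 × 100 = 97.7903
Paasche component (current-period weights):
ΣP(1997)Q(1997) = 330.03×6 + 2.40×461 + 568.65×11 + 11.05×52 + 265.23×13 = 1980.18 + 1106.4 + 6255.15 + 574.6 + 3447.99 = 13364.32
ΣP(1997)Q(1996) = 330.03×8 + 2.40×374 + 568.65×12 + 11.05×45 + 265.23×11 = 2640.24 + 897.6 + 6823.8 + 497.25 + 2917.53 = 13776.42
P = 13364.32 / 13776.42 × 100 = 97.0087
Fisher = √(L × P) = √(97.7903 × 97.0087) = 97.3987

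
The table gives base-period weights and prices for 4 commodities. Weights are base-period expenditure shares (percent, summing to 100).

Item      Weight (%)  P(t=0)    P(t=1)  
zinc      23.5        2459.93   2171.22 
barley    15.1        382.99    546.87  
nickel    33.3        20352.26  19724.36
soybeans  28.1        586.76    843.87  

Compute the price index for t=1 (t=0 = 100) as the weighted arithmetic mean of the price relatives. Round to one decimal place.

zinc: 23.5 × (2171.22/2459.93) = 23.5 × 0.882635 = 20.7419
barley: 15.1 × (546.87/382.99) = 15.1 × 1.427896 = 21.5612
nickel: 33.3 × (19724.36/20352.26) = 33.3 × 0.969148 = 32.2726
soybeans: 28.1 × (843.87/586.76) = 28.1 × 1.438186 = 40.4130
Index = Σ wᵢ·(p₁ᵢ/p₀ᵢ) = 20.7419 + 21.5612 + 32.2726 + 40.4130 = 114.9888

115.0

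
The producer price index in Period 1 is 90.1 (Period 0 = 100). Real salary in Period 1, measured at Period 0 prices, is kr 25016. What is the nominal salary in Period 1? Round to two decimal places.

Nominal = Real × (Index/100) = 25016 × (90.1/100)
        = 25016 × 0.901 = 22539.4160

22539.42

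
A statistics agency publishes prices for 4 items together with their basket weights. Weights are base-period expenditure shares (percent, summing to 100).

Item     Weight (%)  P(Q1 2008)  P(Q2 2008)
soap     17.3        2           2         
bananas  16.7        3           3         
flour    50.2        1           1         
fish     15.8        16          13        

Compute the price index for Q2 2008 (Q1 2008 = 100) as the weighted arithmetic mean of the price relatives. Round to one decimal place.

soap: 17.3 × (2/2) = 17.3 × 1.000000 = 17.3000
bananas: 16.7 × (3/3) = 16.7 × 1.000000 = 16.7000
flour: 50.2 × (1/1) = 50.2 × 1.000000 = 50.2000
fish: 15.8 × (13/16) = 15.8 × 0.812500 = 12.8375
Index = Σ wᵢ·(p₁ᵢ/p₀ᵢ) = 17.3000 + 16.7000 + 50.2000 + 12.8375 = 97.0375

97.0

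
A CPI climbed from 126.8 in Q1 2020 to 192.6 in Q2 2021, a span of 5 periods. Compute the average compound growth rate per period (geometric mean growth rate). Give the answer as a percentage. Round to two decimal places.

Growth factor = (192.6/126.8)^(1/5) = (1.518927)^(1/5) = 1.087195
Growth rate = 1.087195 − 1 = 0.087195 = 8.7195%

8.72%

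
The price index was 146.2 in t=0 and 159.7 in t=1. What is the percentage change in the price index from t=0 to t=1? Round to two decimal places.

9.23%

Change = (159.7 − 146.2) / 146.2 × 100
       = 13.5 / 146.2 × 100 = 9.2339%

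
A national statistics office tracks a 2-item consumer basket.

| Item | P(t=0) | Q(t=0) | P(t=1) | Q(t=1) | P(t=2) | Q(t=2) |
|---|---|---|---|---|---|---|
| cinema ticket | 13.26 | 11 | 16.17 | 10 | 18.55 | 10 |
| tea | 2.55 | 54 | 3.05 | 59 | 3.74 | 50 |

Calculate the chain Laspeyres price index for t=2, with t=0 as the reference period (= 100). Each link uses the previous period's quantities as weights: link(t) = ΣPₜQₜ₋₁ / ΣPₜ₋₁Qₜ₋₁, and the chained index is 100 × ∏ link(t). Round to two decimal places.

Link t=0→t=1:
ΣP(t=1)Q(t=0) = 16.17×11 + 3.05×54 = 177.87 + 164.7 = 342.57
ΣP(t=0)Q(t=0) = 13.26×11 + 2.55×54 = 145.86 + 137.7 = 283.56
link = 342.57/283.56 = 1.208104
Link t=1→t=2:
ΣP(t=2)Q(t=1) = 18.55×10 + 3.74×59 = 185.5 + 220.66 = 406.16
ΣP(t=1)Q(t=1) = 16.17×10 + 3.05×59 = 161.7 + 179.95 = 341.65
link = 406.16/341.65 = 1.188819
Chained index = 100 × 1.208104 × 1.188819 = 143.6217

143.62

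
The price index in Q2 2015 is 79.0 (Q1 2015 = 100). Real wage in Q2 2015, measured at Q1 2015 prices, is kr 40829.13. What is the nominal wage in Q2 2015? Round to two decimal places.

32255.01

Nominal = Real × (Index/100) = 40829.13 × (79.0/100)
        = 40829.13 × 0.790 = 32255.0127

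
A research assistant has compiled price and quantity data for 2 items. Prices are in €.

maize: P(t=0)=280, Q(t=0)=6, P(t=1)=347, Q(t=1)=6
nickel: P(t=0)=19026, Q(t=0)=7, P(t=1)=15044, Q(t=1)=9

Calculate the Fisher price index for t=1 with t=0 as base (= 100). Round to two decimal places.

Laspeyres component (base-period weights):
ΣP(t=1)Q(t=0) = 347×6 + 15044×7 = 2082 + 105308 = 107390
ΣP(t=0)Q(t=0) = 280×6 + 19026×7 = 1680 + 133182 = 134862
L = 107390 / 134862 × 100 = 79.6295
Paasche component (current-period weights):
ΣP(t=1)Q(t=1) = 347×6 + 15044×9 = 2082 + 135396 = 137478
ΣP(t=0)Q(t=1) = 280×6 + 19026×9 = 1680 + 171234 = 172914
P = 137478 / 172914 × 100 = 79.5066
Fisher = √(L × P) = √(79.6295 × 79.5066) = 79.5680

79.57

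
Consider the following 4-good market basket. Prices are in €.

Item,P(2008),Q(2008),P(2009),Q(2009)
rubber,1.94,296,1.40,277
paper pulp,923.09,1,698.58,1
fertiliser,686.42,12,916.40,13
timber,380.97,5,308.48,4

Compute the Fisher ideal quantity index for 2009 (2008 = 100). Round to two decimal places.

Laspeyres component (base-period weights):
ΣP(2008)Q(2009) = 1.94×277 + 923.09×1 + 686.42×13 + 380.97×4 = 537.38 + 923.09 + 8923.46 + 1523.88 = 11907.81
ΣP(2008)Q(2008) = 1.94×296 + 923.09×1 + 686.42×12 + 380.97×5 = 574.24 + 923.09 + 8237.04 + 1904.85 = 11639.22
L = 11907.81 / 11639.22 × 100 = 102.3076
Paasche component (current-period weights):
ΣP(2009)Q(2009) = 1.40×277 + 698.58×1 + 916.40×13 + 308.48×4 = 387.8 + 698.58 + 11913.2 + 1233.92 = 14233.5
ΣP(2009)Q(2008) = 1.40×296 + 698.58×1 + 916.40×12 + 308.48×5 = 414.4 + 698.58 + 10996.8 + 1542.4 = 13652.18
P = 14233.5 / 13652.18 × 100 = 104.2581
Fisher = √(L × P) = √(102.3076 × 104.2581) = 103.2782

103.28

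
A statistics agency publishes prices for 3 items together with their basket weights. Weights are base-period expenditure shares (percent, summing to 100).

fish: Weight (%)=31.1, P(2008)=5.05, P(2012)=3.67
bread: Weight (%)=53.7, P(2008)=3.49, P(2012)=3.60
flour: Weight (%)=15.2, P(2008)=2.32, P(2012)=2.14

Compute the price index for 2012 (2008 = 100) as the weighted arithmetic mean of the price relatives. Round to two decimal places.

92.01

fish: 31.1 × (3.67/5.05) = 31.1 × 0.726733 = 22.6014
bread: 53.7 × (3.60/3.49) = 53.7 × 1.031519 = 55.3926
flour: 15.2 × (2.14/2.32) = 15.2 × 0.922414 = 14.0207
Index = Σ wᵢ·(p₁ᵢ/p₀ᵢ) = 22.6014 + 55.3926 + 14.0207 = 92.0146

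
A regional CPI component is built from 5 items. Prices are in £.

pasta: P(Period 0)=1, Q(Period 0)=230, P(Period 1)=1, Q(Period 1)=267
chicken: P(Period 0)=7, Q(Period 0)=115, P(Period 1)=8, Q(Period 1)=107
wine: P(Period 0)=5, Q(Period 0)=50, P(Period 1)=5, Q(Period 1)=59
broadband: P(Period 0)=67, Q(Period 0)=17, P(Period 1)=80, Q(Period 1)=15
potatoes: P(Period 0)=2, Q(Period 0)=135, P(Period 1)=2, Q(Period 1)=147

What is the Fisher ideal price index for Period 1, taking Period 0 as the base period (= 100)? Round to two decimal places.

112.02

Laspeyres component (base-period weights):
ΣP(Period 1)Q(Period 0) = 1×230 + 8×115 + 5×50 + 80×17 + 2×135 = 230 + 920 + 250 + 1360 + 270 = 3030
ΣP(Period 0)Q(Period 0) = 1×230 + 7×115 + 5×50 + 67×17 + 2×135 = 230 + 805 + 250 + 1139 + 270 = 2694
L = 3030 / 2694 × 100 = 112.4722
Paasche component (current-period weights):
ΣP(Period 1)Q(Period 1) = 1×267 + 8×107 + 5×59 + 80×15 + 2×147 = 267 + 856 + 295 + 1200 + 294 = 2912
ΣP(Period 0)Q(Period 1) = 1×267 + 7×107 + 5×59 + 67×15 + 2×147 = 267 + 749 + 295 + 1005 + 294 = 2610
P = 2912 / 2610 × 100 = 111.5709
Fisher = √(L × P) = √(112.4722 × 111.5709) = 112.0206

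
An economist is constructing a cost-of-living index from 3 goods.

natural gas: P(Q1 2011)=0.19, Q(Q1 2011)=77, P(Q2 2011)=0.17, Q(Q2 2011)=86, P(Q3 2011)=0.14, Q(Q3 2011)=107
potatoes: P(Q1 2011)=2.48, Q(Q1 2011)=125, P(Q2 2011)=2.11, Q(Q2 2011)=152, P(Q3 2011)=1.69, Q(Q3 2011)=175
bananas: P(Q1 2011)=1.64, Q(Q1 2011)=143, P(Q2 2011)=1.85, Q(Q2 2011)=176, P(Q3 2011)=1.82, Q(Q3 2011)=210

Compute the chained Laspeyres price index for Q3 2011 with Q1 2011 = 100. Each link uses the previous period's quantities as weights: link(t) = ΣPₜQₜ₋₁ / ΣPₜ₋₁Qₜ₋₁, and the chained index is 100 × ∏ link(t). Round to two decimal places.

86.32

Link Q1 2011→Q2 2011:
ΣP(Q2 2011)Q(Q1 2011) = 0.17×77 + 2.11×125 + 1.85×143 = 13.09 + 263.75 + 264.55 = 541.39
ΣP(Q1 2011)Q(Q1 2011) = 0.19×77 + 2.48×125 + 1.64×143 = 14.63 + 310 + 234.52 = 559.15
link = 541.39/559.15 = 0.968238
Link Q2 2011→Q3 2011:
ΣP(Q3 2011)Q(Q2 2011) = 0.14×86 + 1.69×152 + 1.82×176 = 12.04 + 256.88 + 320.32 = 589.24
ΣP(Q2 2011)Q(Q2 2011) = 0.17×86 + 2.11×152 + 1.85×176 = 14.62 + 320.72 + 325.6 = 660.94
link = 589.24/660.94 = 0.891518
Chained index = 100 × 0.968238 × 0.891518 = 86.3201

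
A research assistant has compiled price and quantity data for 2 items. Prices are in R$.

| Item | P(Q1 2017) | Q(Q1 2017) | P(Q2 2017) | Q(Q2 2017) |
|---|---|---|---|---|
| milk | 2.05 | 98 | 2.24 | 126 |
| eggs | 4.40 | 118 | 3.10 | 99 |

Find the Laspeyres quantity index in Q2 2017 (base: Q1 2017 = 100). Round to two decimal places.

Laspeyres quantity index uses base-period prices as weights.
ΣP(Q1 2017)·Q(Q2 2017) = 2.05×126 + 4.40×99 = 258.3 + 435.6 = 693.9
ΣP(Q1 2017)·Q(Q1 2017) = 2.05×98 + 4.40×118 = 200.9 + 519.2 = 720.1
Index = 693.9 / 720.1 × 100 = 96.3616

96.36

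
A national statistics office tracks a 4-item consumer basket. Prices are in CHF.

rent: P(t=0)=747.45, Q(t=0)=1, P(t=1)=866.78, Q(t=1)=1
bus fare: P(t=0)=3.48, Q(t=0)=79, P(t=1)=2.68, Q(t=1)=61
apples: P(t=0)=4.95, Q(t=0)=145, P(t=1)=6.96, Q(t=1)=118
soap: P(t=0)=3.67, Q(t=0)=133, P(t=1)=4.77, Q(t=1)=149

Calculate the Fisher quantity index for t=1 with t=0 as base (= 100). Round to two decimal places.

93.98

Laspeyres component (base-period weights):
ΣP(t=0)Q(t=1) = 747.45×1 + 3.48×61 + 4.95×118 + 3.67×149 = 747.45 + 212.28 + 584.1 + 546.83 = 2090.66
ΣP(t=0)Q(t=0) = 747.45×1 + 3.48×79 + 4.95×145 + 3.67×133 = 747.45 + 274.92 + 717.75 + 488.11 = 2228.23
L = 2090.66 / 2228.23 × 100 = 93.8260
Paasche component (current-period weights):
ΣP(t=1)Q(t=1) = 866.78×1 + 2.68×61 + 6.96×118 + 4.77×149 = 866.78 + 163.48 + 821.28 + 710.73 = 2562.27
ΣP(t=1)Q(t=0) = 866.78×1 + 2.68×79 + 6.96×145 + 4.77×133 = 866.78 + 211.72 + 1009.2 + 634.41 = 2722.11
P = 2562.27 / 2722.11 × 100 = 94.1281
Fisher = √(L × P) = √(93.8260 × 94.1281) = 93.9769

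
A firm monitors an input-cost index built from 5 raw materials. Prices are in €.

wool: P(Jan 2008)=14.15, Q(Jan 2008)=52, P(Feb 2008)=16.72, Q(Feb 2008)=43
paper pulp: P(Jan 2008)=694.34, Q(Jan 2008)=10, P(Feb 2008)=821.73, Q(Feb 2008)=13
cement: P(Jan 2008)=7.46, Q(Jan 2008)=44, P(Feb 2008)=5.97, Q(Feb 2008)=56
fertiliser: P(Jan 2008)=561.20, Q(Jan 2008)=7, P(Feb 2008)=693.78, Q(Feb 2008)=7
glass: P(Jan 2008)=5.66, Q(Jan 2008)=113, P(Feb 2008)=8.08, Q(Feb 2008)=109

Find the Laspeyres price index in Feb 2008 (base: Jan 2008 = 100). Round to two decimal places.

120.23

Laspeyres price index uses base-period quantities as weights.
ΣP(Feb 2008)·Q(Jan 2008) = 16.72×52 + 821.73×10 + 5.97×44 + 693.78×7 + 8.08×113 = 869.44 + 8217.3 + 262.68 + 4856.46 + 913.04 = 15118.92
ΣP(Jan 2008)·Q(Jan 2008) = 14.15×52 + 694.34×10 + 7.46×44 + 561.20×7 + 5.66×113 = 735.8 + 6943.4 + 328.24 + 3928.4 + 639.58 = 12575.42
Index = 15118.92 / 12575.42 × 100 = 120.2260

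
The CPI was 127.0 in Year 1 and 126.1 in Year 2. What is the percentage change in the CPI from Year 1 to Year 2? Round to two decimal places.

Change = (126.1 − 127.0) / 127.0 × 100
       = -0.9 / 127.0 × 100 = -0.7087%

-0.71%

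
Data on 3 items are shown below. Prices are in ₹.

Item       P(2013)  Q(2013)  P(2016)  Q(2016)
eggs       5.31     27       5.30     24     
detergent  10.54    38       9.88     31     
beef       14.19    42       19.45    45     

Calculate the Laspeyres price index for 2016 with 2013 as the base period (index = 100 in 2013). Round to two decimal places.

117.16

Laspeyres price index uses base-period quantities as weights.
ΣP(2016)·Q(2013) = 5.30×27 + 9.88×38 + 19.45×42 = 143.1 + 375.44 + 816.9 = 1335.44
ΣP(2013)·Q(2013) = 5.31×27 + 10.54×38 + 14.19×42 = 143.37 + 400.52 + 595.98 = 1139.87
Index = 1335.44 / 1139.87 × 100 = 117.1572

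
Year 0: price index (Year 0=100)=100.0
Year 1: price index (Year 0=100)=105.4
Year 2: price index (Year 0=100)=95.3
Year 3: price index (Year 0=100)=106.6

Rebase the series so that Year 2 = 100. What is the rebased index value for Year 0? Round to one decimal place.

Rebased(Year 0) = 100.0 / 95.3 × 100 = 104.9318

104.9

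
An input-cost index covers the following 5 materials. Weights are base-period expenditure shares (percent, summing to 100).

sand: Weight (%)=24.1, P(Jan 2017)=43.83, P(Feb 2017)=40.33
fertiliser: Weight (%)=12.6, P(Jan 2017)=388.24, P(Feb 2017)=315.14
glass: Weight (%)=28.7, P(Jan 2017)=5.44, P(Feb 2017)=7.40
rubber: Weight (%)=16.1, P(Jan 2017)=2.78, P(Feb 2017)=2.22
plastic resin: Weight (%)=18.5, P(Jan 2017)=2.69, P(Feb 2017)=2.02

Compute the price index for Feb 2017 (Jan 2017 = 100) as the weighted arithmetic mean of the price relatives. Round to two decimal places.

sand: 24.1 × (40.33/43.83) = 24.1 × 0.920146 = 22.1755
fertiliser: 12.6 × (315.14/388.24) = 12.6 × 0.811714 = 10.2276
glass: 28.7 × (7.40/5.44) = 28.7 × 1.360294 = 39.0404
rubber: 16.1 × (2.22/2.78) = 16.1 × 0.798561 = 12.8568
plastic resin: 18.5 × (2.02/2.69) = 18.5 × 0.750929 = 13.8922
Index = Σ wᵢ·(p₁ᵢ/p₀ᵢ) = 22.1755 + 10.2276 + 39.0404 + 12.8568 + 13.8922 = 98.1926

98.19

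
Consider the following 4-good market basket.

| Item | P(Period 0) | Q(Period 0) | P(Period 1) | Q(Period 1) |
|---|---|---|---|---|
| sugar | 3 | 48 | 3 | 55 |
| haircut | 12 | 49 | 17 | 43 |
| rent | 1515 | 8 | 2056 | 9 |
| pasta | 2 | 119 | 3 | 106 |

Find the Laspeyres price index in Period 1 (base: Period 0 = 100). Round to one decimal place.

135.8

Laspeyres price index uses base-period quantities as weights.
ΣP(Period 1)·Q(Period 0) = 3×48 + 17×49 + 2056×8 + 3×119 = 144 + 833 + 16448 + 357 = 17782
ΣP(Period 0)·Q(Period 0) = 3×48 + 12×49 + 1515×8 + 2×119 = 144 + 588 + 12120 + 238 = 13090
Index = 17782 / 13090 × 100 = 135.8442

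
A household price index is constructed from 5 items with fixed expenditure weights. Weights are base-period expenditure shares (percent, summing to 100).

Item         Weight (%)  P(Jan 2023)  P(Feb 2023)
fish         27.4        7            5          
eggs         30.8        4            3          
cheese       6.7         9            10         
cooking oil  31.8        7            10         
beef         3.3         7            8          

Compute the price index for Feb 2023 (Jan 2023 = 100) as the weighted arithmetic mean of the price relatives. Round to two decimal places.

99.32

fish: 27.4 × (5/7) = 27.4 × 0.714286 = 19.5714
eggs: 30.8 × (3/4) = 30.8 × 0.750000 = 23.1000
cheese: 6.7 × (10/9) = 6.7 × 1.111111 = 7.4444
cooking oil: 31.8 × (10/7) = 31.8 × 1.428571 = 45.4286
beef: 3.3 × (8/7) = 3.3 × 1.142857 = 3.7714
Index = Σ wᵢ·(p₁ᵢ/p₀ᵢ) = 19.5714 + 23.1000 + 7.4444 + 45.4286 + 3.7714 = 99.3159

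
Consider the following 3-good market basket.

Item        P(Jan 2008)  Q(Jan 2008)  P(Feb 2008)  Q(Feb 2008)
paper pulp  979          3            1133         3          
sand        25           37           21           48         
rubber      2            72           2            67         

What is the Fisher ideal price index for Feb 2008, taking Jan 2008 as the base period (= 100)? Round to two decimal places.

107.08

Laspeyres component (base-period weights):
ΣP(Feb 2008)Q(Jan 2008) = 1133×3 + 21×37 + 2×72 = 3399 + 777 + 144 = 4320
ΣP(Jan 2008)Q(Jan 2008) = 979×3 + 25×37 + 2×72 = 2937 + 925 + 144 = 4006
L = 4320 / 4006 × 100 = 107.8382
Paasche component (current-period weights):
ΣP(Feb 2008)Q(Feb 2008) = 1133×3 + 21×48 + 2×67 = 3399 + 1008 + 134 = 4541
ΣP(Jan 2008)Q(Feb 2008) = 979×3 + 25×48 + 2×67 = 2937 + 1200 + 134 = 4271
P = 4541 / 4271 × 100 = 106.3217
Fisher = √(L × P) = √(107.8382 × 106.3217) = 107.0773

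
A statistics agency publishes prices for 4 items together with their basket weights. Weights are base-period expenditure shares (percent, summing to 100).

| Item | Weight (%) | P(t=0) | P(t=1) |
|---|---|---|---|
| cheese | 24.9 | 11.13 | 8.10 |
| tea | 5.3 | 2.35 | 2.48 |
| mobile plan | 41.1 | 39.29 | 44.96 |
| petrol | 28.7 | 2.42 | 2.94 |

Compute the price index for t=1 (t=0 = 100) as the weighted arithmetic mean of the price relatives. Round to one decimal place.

105.6

cheese: 24.9 × (8.10/11.13) = 24.9 × 0.727763 = 18.1213
tea: 5.3 × (2.48/2.35) = 5.3 × 1.055319 = 5.5932
mobile plan: 41.1 × (44.96/39.29) = 41.1 × 1.144312 = 47.0312
petrol: 28.7 × (2.94/2.42) = 28.7 × 1.214876 = 34.8669
Index = Σ wᵢ·(p₁ᵢ/p₀ᵢ) = 18.1213 + 5.5932 + 47.0312 + 34.8669 = 105.6126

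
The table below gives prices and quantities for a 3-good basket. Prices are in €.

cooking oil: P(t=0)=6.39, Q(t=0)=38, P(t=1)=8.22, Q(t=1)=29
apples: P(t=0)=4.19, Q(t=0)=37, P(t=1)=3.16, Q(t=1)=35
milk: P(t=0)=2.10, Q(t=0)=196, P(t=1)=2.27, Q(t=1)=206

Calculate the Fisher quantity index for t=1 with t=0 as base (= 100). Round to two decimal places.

Laspeyres component (base-period weights):
ΣP(t=0)Q(t=1) = 6.39×29 + 4.19×35 + 2.10×206 = 185.31 + 146.65 + 432.6 = 764.56
ΣP(t=0)Q(t=0) = 6.39×38 + 4.19×37 + 2.10×196 = 242.82 + 155.03 + 411.6 = 809.45
L = 764.56 / 809.45 × 100 = 94.4543
Paasche component (current-period weights):
ΣP(t=1)Q(t=1) = 8.22×29 + 3.16×35 + 2.27×206 = 238.38 + 110.6 + 467.62 = 816.6
ΣP(t=1)Q(t=0) = 8.22×38 + 3.16×37 + 2.27×196 = 312.36 + 116.92 + 444.92 = 874.2
P = 816.6 / 874.2 × 100 = 93.4111
Fisher = √(L × P) = √(94.4543 × 93.4111) = 93.9312

93.93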